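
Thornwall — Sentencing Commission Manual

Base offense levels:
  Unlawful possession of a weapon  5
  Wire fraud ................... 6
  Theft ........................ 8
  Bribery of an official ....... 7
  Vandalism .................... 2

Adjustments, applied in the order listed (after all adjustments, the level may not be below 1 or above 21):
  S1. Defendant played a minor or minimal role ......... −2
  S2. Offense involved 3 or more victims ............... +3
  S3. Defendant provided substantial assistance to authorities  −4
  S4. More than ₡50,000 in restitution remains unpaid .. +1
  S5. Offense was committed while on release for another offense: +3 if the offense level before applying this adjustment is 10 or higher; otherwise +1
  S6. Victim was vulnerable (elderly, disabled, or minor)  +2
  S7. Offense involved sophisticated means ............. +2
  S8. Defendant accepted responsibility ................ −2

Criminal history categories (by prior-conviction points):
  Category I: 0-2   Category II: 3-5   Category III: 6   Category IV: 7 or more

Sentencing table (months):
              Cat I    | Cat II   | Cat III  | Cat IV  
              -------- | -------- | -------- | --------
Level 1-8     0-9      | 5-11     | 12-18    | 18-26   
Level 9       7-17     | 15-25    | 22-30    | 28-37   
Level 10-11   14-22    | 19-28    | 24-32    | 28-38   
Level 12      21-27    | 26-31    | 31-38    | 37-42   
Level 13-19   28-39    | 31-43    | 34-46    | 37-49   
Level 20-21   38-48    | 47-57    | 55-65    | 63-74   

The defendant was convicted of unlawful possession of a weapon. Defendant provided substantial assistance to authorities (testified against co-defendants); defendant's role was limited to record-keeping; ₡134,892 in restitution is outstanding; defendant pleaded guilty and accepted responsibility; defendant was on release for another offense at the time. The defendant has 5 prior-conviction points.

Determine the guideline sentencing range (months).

Base offense level for unlawful possession of a weapon: 5.
S1 applies: 5 − 2 = 3.
S3 applies: 3 − 4 = -1.
S4 applies: -1 + 1 = 0.
S5 applies (level before this adjustment is 0 < 10, so +1): 0 + 1 = 1.
S6 does not apply.
S8 applies: 1 − 2 = -1.
Level -1 is below the minimum of 1; floored at 1.
Final offense level: 1.
Criminal history: 5 prior points → Category II (3-5).
Level 1 falls in the 1-8 band.
Grid: Level 1-8 × Category II = 5-11 months.

5-11 months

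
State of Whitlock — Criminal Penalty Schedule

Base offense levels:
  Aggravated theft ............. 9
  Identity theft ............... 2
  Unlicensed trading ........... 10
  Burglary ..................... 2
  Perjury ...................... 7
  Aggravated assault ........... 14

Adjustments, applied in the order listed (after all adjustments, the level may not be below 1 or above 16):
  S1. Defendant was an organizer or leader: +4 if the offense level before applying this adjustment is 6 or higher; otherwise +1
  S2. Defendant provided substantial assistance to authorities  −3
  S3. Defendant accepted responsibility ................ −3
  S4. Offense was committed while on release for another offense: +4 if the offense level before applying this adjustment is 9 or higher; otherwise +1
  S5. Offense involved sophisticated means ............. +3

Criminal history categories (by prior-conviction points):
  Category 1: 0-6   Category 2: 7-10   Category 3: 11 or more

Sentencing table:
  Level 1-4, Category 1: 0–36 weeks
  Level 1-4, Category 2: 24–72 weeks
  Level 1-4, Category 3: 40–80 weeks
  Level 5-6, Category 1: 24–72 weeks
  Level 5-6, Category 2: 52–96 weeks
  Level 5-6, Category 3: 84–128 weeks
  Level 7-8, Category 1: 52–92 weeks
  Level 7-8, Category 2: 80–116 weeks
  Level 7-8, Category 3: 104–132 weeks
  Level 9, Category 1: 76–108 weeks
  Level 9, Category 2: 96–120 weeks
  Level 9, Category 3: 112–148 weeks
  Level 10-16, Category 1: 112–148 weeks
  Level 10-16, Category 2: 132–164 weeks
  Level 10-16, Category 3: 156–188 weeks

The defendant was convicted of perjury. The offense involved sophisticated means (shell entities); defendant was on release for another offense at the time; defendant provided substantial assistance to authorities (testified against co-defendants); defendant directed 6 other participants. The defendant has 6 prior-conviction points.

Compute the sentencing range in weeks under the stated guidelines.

112-148 weeks

Base offense level for perjury: 7.
S1 applies (level before this adjustment is 7 ≥ 6, so +4): 7 + 4 = 11.
S2 applies: 11 − 3 = 8.
S3 does not apply.
S4 applies (level before this adjustment is 8 < 9, so +1): 8 + 1 = 9.
S5 applies: 9 + 3 = 12.
Final offense level: 12.
Criminal history: 6 prior points → Category 1 (0-6).
Level 12 falls in the 10-16 band.
Grid: Level 10-16 × Category 1 = 112-148 weeks.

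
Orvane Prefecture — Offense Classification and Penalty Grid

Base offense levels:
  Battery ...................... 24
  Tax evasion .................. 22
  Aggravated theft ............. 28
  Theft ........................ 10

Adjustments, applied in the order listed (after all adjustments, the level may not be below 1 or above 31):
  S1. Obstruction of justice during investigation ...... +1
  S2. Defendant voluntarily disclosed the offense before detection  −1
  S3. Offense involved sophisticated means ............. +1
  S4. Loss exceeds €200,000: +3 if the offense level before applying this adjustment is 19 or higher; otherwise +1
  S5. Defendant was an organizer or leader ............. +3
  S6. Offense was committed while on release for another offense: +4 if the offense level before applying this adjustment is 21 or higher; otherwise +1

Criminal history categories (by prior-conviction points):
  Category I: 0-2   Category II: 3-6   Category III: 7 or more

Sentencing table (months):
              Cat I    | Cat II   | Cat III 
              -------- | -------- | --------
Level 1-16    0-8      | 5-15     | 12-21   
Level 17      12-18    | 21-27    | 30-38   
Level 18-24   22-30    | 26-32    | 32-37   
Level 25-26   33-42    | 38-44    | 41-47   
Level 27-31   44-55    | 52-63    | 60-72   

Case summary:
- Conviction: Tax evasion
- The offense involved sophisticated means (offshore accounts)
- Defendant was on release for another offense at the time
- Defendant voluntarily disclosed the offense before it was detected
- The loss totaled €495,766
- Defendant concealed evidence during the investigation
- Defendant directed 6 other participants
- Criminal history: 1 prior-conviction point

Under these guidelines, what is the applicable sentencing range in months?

44-55 months

Base offense level for tax evasion: 22.
S1 applies: 22 + 1 = 23.
S2 applies: 23 − 1 = 22.
S3 applies: 22 + 1 = 23.
S4 applies (level before this adjustment is 23 ≥ 19, so +3): 23 + 3 = 26.
S5 applies: 26 + 3 = 29.
S6 applies (level before this adjustment is 29 ≥ 21, so +4): 29 + 4 = 33.
Level 33 exceeds the maximum of 31; capped at 31.
Final offense level: 31.
Criminal history: 1 prior point → Category I (0-2).
Level 31 falls in the 27-31 band.
Grid: Level 27-31 × Category I = 44-55 months.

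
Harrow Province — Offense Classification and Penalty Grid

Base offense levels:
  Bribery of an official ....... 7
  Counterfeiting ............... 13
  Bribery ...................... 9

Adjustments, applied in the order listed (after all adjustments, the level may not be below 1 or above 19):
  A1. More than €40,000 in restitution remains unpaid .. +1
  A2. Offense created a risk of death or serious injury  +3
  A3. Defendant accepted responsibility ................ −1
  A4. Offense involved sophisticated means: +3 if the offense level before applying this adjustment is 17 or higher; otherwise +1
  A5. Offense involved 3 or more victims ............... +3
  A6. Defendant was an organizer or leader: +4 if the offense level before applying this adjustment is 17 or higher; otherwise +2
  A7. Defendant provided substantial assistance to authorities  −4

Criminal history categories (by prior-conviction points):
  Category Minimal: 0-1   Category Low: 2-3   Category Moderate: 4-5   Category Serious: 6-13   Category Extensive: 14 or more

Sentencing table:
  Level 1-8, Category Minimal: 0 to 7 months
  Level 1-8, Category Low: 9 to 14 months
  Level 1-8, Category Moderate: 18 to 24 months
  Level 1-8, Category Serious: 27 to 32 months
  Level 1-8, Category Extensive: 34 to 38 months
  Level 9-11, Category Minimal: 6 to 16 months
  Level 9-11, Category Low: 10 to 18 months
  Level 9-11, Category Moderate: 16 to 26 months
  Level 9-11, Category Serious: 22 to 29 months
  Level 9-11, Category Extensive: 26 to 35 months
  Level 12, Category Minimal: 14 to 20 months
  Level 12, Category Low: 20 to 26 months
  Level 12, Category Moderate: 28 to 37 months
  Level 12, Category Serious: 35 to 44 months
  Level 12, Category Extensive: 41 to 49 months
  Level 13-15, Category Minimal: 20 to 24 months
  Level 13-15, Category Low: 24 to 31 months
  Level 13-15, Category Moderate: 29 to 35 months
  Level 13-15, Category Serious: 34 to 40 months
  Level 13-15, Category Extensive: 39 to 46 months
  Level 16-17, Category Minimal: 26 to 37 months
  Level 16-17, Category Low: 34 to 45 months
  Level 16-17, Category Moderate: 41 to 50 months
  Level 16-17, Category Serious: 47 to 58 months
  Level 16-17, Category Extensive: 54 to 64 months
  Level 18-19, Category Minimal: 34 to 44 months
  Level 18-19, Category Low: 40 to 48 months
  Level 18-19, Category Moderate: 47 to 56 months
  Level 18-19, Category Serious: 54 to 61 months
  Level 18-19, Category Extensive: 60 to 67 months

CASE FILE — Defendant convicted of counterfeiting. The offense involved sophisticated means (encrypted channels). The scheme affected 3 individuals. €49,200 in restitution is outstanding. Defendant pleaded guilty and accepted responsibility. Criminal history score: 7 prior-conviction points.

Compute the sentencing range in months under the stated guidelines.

47-58 months

Base offense level for counterfeiting: 13.
A1 applies: 13 + 1 = 14.
A2 does not apply.
A3 applies: 14 − 1 = 13.
A4 applies (level before this adjustment is 13 < 17, so +1): 13 + 1 = 14.
A5 applies: 14 + 3 = 17.
A7 does not apply.
Final offense level: 17.
Criminal history: 7 prior points → Category Serious (6-13).
Level 17 falls in the 16-17 band.
Grid: Level 16-17 × Category Serious = 47-58 months.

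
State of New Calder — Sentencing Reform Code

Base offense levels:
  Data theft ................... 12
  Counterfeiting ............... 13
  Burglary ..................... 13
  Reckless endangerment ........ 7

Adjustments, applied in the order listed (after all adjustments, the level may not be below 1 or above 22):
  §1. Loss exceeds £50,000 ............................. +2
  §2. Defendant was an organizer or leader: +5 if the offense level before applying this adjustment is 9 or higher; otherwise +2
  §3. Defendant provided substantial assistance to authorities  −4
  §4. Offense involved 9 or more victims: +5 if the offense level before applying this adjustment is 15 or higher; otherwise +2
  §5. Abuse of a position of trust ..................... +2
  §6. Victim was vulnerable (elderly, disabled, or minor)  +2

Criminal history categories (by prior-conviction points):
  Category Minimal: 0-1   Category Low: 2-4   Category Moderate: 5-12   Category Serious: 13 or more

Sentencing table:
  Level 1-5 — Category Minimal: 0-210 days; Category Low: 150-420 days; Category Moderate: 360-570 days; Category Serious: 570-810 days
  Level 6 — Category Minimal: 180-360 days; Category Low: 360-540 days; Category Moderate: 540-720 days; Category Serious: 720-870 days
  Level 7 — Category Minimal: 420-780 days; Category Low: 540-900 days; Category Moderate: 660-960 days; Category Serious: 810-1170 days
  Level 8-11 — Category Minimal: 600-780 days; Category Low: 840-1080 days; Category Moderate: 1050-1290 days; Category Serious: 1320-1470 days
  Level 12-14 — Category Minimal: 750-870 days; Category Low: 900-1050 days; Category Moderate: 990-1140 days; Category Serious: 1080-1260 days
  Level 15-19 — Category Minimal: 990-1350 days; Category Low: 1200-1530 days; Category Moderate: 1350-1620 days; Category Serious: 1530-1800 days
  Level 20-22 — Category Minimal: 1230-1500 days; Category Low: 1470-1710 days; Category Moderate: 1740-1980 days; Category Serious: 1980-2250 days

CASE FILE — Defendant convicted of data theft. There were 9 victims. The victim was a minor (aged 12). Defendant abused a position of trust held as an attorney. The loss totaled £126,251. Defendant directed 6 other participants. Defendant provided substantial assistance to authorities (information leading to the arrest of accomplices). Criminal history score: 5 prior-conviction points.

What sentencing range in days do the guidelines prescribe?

Base offense level for data theft: 12.
§1 applies: 12 + 2 = 14.
§2 applies (level before this adjustment is 14 ≥ 9, so +5): 14 + 5 = 19.
§3 applies: 19 − 4 = 15.
§4 applies (level before this adjustment is 15 ≥ 15, so +5): 15 + 5 = 20.
§5 applies: 20 + 2 = 22.
§6 applies: 22 + 2 = 24.
Level 24 exceeds the maximum of 22; capped at 22.
Final offense level: 22.
Criminal history: 5 prior points → Category Moderate (5-12).
Level 22 falls in the 20-22 band.
Grid: Level 20-22 × Category Moderate = 1740-1980 days.

1740-1980 days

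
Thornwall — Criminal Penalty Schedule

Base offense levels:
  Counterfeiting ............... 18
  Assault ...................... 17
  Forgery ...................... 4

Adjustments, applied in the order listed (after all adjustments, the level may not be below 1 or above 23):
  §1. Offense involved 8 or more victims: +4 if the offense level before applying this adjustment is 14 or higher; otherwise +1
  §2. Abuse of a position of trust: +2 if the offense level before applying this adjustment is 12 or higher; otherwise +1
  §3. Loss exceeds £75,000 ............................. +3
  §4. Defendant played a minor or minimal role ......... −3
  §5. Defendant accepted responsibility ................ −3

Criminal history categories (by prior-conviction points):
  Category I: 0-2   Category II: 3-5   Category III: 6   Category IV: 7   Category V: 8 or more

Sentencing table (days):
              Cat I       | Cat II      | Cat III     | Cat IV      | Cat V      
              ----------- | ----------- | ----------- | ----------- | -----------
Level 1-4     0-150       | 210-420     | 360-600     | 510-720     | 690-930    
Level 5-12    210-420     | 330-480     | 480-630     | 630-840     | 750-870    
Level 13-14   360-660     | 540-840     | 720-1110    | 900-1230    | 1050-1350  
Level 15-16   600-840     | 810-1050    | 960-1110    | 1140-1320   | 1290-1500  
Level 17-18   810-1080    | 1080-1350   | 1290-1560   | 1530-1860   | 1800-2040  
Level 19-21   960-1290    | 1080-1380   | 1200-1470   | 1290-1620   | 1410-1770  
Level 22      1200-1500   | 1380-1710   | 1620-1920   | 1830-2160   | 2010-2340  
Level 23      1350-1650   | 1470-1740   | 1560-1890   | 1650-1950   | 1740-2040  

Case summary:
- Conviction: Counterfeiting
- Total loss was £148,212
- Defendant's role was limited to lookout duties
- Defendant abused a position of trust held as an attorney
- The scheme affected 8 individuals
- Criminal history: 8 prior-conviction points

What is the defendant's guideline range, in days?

1740-2040 days

Base offense level for counterfeiting: 18.
§1 applies (level before this adjustment is 18 ≥ 14, so +4): 18 + 4 = 22.
§2 applies (level before this adjustment is 22 ≥ 12, so +2): 22 + 2 = 24.
§3 applies: 24 + 3 = 27.
§4 applies: 27 − 3 = 24.
Level 24 exceeds the maximum of 23; capped at 23.
Final offense level: 23.
Criminal history: 8 prior points → Category V (8+).
Level 23 falls in the 23 band.
Grid: Level 23 × Category V = 1740-2040 days.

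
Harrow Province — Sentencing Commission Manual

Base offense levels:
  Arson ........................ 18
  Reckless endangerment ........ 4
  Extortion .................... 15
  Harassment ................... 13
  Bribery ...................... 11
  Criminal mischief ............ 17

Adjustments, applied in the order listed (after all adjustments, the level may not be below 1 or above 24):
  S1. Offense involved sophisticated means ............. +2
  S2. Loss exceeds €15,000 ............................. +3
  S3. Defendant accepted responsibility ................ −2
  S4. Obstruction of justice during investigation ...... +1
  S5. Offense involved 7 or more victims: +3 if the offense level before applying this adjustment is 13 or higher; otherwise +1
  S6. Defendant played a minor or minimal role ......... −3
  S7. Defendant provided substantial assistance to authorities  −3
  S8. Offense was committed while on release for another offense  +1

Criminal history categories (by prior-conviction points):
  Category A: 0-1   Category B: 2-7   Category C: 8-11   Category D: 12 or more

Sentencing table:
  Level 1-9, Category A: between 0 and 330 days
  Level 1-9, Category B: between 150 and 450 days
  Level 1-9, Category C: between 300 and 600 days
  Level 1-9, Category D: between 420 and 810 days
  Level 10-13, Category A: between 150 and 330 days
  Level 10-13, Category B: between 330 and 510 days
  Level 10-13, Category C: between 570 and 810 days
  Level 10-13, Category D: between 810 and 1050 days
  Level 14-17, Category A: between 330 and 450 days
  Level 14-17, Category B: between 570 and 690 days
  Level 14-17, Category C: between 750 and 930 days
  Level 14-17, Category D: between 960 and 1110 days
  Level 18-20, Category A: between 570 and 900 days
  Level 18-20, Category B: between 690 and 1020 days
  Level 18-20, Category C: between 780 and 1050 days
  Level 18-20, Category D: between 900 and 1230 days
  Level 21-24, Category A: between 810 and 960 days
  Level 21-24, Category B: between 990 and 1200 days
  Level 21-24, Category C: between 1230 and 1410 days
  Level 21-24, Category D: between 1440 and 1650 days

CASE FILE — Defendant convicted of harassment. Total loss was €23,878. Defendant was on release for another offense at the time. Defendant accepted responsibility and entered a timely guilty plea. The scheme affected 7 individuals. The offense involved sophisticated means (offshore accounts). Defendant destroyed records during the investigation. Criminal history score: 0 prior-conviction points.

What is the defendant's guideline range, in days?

Base offense level for harassment: 13.
S1 applies: 13 + 2 = 15.
S2 applies: 15 + 3 = 18.
S3 applies: 18 − 2 = 16.
S4 applies: 16 + 1 = 17.
S5 applies (level before this adjustment is 17 ≥ 13, so +3): 17 + 3 = 20.
S8 applies: 20 + 1 = 21.
Final offense level: 21.
Criminal history: 0 prior points → Category A (0-1).
Level 21 falls in the 21-24 band.
Grid: Level 21-24 × Category A = 810-960 days.

810-960 days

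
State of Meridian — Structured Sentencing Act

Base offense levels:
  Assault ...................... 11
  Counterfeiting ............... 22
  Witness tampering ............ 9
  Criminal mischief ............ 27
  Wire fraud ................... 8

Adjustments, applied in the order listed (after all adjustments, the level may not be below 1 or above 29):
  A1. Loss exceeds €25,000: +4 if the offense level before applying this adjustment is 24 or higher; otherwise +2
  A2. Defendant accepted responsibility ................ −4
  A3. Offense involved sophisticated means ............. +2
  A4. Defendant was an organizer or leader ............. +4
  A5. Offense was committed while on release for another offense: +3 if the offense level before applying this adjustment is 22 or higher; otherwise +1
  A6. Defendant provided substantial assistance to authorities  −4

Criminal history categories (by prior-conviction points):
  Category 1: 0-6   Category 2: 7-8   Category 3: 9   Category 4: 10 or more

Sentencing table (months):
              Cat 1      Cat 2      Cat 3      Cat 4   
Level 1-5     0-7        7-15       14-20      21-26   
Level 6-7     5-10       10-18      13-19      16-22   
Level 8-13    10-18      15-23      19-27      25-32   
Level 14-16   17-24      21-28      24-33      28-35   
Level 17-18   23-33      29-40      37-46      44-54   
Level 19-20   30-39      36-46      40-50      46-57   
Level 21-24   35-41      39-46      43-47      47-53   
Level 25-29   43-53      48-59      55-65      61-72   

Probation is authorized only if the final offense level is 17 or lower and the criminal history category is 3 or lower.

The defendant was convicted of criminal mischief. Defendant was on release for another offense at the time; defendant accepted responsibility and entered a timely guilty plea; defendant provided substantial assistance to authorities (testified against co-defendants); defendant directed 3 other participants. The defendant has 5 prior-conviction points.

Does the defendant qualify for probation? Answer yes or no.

No

Base offense level for criminal mischief: 27.
A1 does not apply.
A2 applies: 27 − 4 = 23.
A3 does not apply.
A4 applies: 23 + 4 = 27.
A5 applies (level before this adjustment is 27 ≥ 22, so +3): 27 + 3 = 30.
A6 applies: 30 − 4 = 26.
Final offense level: 26.
Criminal history: 5 prior points → Category 1 (0-6).
Level 26 falls in the 25-29 band.
Grid: Level 25-29 × Category 1 = 43-53 months.
Probation check: level 26 > 17 and category 1 ≤ 3 → not eligible.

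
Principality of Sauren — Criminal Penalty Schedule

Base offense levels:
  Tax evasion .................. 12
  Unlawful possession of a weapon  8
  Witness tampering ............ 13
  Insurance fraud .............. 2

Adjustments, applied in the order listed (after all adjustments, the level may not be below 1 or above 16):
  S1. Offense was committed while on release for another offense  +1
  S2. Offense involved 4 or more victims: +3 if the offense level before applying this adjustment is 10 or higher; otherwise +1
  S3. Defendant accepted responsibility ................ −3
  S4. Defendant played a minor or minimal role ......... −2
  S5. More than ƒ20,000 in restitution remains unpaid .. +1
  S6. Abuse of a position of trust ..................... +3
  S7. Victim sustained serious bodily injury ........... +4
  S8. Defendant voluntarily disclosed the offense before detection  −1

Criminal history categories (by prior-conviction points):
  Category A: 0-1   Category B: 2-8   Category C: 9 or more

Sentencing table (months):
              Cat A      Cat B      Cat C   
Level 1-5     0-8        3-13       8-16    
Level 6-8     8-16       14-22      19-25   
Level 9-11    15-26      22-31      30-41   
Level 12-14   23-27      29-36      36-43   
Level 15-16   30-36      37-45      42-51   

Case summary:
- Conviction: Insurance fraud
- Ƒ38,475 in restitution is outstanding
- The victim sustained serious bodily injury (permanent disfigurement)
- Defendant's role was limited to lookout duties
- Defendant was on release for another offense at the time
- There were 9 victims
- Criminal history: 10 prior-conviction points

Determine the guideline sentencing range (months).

Base offense level for insurance fraud: 2.
S1 applies: 2 + 1 = 3.
S2 applies (level before this adjustment is 3 < 10, so +1): 3 + 1 = 4.
S4 applies: 4 − 2 = 2.
S5 applies: 2 + 1 = 3.
S7 applies: 3 + 4 = 7.
S8 does not apply.
Final offense level: 7.
Criminal history: 10 prior points → Category C (9+).
Level 7 falls in the 6-8 band.
Grid: Level 6-8 × Category C = 19-25 months.

19-25 months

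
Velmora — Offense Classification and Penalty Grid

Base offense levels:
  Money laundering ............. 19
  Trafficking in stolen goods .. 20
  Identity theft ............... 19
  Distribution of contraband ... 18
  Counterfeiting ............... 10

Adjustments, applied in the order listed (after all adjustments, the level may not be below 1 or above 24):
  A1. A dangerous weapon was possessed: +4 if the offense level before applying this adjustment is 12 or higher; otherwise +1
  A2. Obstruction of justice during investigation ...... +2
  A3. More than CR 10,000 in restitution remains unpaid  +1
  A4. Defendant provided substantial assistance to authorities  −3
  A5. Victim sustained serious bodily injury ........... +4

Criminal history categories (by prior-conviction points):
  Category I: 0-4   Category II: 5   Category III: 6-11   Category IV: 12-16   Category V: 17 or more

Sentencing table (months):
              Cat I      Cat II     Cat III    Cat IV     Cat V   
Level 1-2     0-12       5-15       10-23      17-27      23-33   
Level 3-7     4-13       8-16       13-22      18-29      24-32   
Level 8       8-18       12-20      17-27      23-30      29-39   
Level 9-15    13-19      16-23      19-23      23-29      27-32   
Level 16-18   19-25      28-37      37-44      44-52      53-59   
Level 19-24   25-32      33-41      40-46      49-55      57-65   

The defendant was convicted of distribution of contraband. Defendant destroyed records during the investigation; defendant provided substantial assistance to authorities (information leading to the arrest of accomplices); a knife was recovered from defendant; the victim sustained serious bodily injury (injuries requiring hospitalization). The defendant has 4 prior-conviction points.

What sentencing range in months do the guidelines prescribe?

Base offense level for distribution of contraband: 18.
A1 applies (level before this adjustment is 18 ≥ 12, so +4): 18 + 4 = 22.
A2 applies: 22 + 2 = 24.
A3 does not apply.
A4 applies: 24 − 3 = 21.
A5 applies: 21 + 4 = 25.
Level 25 exceeds the maximum of 24; capped at 24.
Final offense level: 24.
Criminal history: 4 prior points → Category I (0-4).
Level 24 falls in the 19-24 band.
Grid: Level 19-24 × Category I = 25-32 months.

25-32 months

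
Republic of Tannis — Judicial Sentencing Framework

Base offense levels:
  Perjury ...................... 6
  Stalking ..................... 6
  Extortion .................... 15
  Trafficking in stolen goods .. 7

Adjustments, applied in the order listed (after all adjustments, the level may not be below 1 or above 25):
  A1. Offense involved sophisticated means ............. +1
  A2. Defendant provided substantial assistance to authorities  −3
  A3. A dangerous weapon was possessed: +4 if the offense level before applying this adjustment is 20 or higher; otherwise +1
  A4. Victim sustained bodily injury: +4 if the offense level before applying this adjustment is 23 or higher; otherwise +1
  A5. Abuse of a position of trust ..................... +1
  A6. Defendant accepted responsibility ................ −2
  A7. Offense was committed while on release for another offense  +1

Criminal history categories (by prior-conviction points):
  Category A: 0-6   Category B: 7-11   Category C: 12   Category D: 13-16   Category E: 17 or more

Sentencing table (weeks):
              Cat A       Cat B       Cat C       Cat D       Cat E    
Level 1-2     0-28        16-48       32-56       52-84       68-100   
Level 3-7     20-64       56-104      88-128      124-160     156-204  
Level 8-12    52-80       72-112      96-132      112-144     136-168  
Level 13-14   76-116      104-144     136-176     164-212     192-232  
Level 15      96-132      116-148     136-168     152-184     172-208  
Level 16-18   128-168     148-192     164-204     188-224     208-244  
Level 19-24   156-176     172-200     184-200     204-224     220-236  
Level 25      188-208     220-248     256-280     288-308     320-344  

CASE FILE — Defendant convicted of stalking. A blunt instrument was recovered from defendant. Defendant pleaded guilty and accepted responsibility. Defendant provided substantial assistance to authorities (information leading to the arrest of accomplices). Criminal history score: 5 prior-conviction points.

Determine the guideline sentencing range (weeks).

Base offense level for stalking: 6.
A1 does not apply.
A2 applies: 6 − 3 = 3.
A3 applies (level before this adjustment is 3 < 20, so +1): 3 + 1 = 4.
A6 applies: 4 − 2 = 2.
A7 does not apply.
Final offense level: 2.
Criminal history: 5 prior points → Category A (0-6).
Level 2 falls in the 1-2 band.
Grid: Level 1-2 × Category A = 0-28 weeks.

0-28 weeks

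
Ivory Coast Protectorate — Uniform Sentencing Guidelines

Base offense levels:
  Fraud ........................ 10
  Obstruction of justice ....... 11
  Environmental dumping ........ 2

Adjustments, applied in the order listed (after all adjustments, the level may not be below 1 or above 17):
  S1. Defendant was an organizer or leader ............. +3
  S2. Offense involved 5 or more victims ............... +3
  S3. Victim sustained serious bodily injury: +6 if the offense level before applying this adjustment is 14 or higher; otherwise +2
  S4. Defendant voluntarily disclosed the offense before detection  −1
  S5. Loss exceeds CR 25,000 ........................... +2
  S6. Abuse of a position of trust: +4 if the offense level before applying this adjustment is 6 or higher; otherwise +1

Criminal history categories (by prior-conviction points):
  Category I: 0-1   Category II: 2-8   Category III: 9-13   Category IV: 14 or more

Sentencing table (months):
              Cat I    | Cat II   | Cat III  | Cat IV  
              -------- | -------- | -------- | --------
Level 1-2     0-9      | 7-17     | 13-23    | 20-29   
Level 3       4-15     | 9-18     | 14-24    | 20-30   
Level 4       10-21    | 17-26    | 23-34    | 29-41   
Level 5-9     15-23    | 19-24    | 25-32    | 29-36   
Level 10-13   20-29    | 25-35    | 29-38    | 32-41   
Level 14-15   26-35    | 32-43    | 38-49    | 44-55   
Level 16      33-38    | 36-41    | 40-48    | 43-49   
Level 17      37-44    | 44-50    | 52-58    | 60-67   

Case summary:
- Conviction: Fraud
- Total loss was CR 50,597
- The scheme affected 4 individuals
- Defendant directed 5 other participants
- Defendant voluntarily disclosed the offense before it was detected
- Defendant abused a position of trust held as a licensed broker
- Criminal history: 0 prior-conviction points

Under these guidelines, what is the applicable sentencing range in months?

37-44 months

Base offense level for fraud: 10.
S1 applies: 10 + 3 = 13.
S4 applies: 13 − 1 = 12.
S5 applies: 12 + 2 = 14.
S6 applies (level before this adjustment is 14 ≥ 6, so +4): 14 + 4 = 18.
Level 18 exceeds the maximum of 17; capped at 17.
Final offense level: 17.
Criminal history: 0 prior points → Category I (0-1).
Level 17 falls in the 17 band.
Grid: Level 17 × Category I = 37-44 months.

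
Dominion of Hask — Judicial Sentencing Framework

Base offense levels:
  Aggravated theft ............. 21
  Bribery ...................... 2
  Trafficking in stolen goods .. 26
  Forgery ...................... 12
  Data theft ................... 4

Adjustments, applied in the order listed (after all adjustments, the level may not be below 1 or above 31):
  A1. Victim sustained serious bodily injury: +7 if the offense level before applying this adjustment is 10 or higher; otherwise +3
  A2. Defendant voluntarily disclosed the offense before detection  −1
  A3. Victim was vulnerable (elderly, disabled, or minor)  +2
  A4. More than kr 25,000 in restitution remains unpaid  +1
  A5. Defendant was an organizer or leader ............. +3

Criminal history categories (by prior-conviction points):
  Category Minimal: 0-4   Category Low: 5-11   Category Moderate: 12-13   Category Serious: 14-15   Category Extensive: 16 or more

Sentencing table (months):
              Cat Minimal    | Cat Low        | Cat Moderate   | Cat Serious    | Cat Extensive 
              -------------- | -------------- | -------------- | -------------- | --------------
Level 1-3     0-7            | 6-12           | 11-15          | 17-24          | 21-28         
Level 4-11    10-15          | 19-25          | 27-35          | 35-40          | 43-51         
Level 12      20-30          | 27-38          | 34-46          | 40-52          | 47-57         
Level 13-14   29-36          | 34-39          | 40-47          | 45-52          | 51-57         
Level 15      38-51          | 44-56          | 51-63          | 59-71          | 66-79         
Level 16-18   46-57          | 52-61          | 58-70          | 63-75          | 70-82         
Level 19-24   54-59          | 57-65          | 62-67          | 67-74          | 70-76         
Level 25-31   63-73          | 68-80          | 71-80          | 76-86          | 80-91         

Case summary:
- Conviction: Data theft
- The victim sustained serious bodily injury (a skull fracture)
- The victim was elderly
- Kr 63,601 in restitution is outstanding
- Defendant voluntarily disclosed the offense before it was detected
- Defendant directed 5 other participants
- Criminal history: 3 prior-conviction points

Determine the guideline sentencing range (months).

20-30 months

Base offense level for data theft: 4.
A1 applies (level before this adjustment is 4 < 10, so +3): 4 + 3 = 7.
A2 applies: 7 − 1 = 6.
A3 applies: 6 + 2 = 8.
A4 applies: 8 + 1 = 9.
A5 applies: 9 + 3 = 12.
Final offense level: 12.
Criminal history: 3 prior points → Category Minimal (0-4).
Level 12 falls in the 12 band.
Grid: Level 12 × Category Minimal = 20-30 months.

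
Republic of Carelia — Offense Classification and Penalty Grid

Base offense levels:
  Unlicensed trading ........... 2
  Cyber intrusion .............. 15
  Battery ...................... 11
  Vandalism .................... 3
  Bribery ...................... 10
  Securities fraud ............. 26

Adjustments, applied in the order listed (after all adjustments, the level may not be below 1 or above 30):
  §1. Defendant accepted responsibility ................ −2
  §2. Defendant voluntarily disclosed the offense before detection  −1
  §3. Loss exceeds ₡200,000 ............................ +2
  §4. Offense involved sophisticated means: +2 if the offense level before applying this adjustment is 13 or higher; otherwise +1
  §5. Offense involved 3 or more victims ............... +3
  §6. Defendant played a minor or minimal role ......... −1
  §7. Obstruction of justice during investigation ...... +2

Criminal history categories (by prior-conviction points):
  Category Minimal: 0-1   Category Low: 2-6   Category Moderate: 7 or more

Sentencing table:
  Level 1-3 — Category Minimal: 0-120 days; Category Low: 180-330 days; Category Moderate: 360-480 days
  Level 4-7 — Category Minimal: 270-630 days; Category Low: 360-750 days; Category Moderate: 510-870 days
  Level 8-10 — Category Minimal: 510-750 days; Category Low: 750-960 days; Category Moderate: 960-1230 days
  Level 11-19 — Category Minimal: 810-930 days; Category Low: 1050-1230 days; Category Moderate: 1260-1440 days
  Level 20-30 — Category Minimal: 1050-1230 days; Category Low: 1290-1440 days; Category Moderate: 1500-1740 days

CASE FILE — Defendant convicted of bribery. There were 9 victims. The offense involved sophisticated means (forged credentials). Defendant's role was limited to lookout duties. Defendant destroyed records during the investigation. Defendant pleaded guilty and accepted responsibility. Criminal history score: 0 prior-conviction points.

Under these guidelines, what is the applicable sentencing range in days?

Base offense level for bribery: 10.
§1 applies: 10 − 2 = 8.
§3 does not apply.
§4 applies (level before this adjustment is 8 < 13, so +1): 8 + 1 = 9.
§5 applies: 9 + 3 = 12.
§6 applies: 12 − 1 = 11.
§7 applies: 11 + 2 = 13.
Final offense level: 13.
Criminal history: 0 prior points → Category Minimal (0-1).
Level 13 falls in the 11-19 band.
Grid: Level 11-19 × Category Minimal = 810-930 days.

810-930 days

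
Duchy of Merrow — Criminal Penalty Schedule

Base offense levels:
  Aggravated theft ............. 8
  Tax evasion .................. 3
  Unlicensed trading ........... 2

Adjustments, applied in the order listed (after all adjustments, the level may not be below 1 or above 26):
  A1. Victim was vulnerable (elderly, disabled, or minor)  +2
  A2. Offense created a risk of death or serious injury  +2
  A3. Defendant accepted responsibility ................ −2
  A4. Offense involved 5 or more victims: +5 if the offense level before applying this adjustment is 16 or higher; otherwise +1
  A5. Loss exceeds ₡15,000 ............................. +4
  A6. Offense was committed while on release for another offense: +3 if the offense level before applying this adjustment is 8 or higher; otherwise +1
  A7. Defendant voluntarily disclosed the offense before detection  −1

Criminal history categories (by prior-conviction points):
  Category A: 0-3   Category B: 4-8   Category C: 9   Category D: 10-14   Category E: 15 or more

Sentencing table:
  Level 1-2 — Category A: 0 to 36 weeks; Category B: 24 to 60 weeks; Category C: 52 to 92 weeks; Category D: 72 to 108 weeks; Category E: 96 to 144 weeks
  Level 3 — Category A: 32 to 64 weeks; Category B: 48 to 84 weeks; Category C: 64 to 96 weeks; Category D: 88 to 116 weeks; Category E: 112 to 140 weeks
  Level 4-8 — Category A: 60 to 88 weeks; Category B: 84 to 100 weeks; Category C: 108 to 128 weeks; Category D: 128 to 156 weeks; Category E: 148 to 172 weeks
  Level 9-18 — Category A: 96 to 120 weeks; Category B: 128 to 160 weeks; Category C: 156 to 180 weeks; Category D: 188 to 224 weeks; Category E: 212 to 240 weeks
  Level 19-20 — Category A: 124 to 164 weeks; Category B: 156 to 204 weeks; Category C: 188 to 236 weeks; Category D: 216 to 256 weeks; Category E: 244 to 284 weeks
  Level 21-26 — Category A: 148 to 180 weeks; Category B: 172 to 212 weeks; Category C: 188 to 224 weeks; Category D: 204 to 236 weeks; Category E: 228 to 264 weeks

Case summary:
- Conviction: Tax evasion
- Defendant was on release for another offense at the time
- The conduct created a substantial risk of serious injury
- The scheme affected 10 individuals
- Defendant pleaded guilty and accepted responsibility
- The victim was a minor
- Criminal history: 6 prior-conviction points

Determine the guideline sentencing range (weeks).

84-100 weeks

Base offense level for tax evasion: 3.
A1 applies: 3 + 2 = 5.
A2 applies: 5 + 2 = 7.
A3 applies: 7 − 2 = 5.
A4 applies (level before this adjustment is 5 < 16, so +1): 5 + 1 = 6.
A6 applies (level before this adjustment is 6 < 8, so +1): 6 + 1 = 7.
Final offense level: 7.
Criminal history: 6 prior points → Category B (4-8).
Level 7 falls in the 4-8 band.
Grid: Level 4-8 × Category B = 84-100 weeks.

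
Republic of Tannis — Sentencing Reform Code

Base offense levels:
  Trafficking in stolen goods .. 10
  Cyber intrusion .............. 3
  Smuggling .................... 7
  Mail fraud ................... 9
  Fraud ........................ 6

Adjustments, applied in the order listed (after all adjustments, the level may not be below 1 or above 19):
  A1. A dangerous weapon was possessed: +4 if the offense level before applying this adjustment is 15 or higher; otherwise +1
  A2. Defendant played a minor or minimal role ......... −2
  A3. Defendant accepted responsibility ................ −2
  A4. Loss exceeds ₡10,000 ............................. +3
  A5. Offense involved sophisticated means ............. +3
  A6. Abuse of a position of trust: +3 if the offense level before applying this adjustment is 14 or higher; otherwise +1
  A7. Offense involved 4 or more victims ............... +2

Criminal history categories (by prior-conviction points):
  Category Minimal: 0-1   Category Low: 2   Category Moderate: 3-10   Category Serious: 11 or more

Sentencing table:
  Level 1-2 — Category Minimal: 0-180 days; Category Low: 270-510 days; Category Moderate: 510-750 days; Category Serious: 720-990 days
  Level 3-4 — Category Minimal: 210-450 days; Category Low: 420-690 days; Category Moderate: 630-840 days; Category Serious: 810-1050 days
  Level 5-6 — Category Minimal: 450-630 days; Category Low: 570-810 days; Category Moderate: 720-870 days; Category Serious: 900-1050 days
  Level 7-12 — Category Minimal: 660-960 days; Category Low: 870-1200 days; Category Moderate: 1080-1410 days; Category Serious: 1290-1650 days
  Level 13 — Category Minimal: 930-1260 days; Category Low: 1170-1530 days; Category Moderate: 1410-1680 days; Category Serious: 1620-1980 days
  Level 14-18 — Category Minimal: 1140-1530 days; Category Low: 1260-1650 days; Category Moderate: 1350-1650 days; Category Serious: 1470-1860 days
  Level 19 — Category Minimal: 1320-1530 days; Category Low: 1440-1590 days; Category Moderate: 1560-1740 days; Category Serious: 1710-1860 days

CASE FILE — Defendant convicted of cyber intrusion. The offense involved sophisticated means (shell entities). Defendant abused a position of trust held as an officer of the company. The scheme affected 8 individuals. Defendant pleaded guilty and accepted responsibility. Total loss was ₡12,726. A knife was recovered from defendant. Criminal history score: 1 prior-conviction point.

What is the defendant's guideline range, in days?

Base offense level for cyber intrusion: 3.
A1 applies (level before this adjustment is 3 < 15, so +1): 3 + 1 = 4.
A3 applies: 4 − 2 = 2.
A4 applies: 2 + 3 = 5.
A5 applies: 5 + 3 = 8.
A6 applies (level before this adjustment is 8 < 14, so +1): 8 + 1 = 9.
A7 applies: 9 + 2 = 11.
Final offense level: 11.
Criminal history: 1 prior point → Category Minimal (0-1).
Level 11 falls in the 7-12 band.
Grid: Level 7-12 × Category Minimal = 660-960 days.

660-960 days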